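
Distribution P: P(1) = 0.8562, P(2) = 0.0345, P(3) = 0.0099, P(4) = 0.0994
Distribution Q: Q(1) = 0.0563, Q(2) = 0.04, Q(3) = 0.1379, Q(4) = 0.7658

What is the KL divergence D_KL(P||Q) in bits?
3.0243 bits

D_KL(P||Q) = Σ P(x) log₂(P(x)/Q(x))

Computing term by term:
  P(1)·log₂(P(1)/Q(1)) = 0.8562·log₂(0.8562/0.0563) = 3.36208
  P(2)·log₂(P(2)/Q(2)) = 0.0345·log₂(0.0345/0.04) = -0.00736
  P(3)·log₂(P(3)/Q(3)) = 0.0099·log₂(0.0099/0.1379) = -0.03762
  P(4)·log₂(P(4)/Q(4)) = 0.0994·log₂(0.0994/0.7658) = -0.29280

D_KL(P||Q) = 3.36208 - 0.00736 - 0.03762 - 0.29280 = 3.02430 ≈ 3.0243 bits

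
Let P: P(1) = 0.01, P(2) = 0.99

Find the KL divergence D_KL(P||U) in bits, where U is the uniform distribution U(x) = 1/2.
0.9192 bits

U(i) = 1/2 for all i

D_KL(P||U) = Σ P(x) log₂(P(x) / (1/2))
           = Σ P(x) log₂(P(x)) + log₂(2)
           = log₂(2) - H(P)

H(P) = -Σ P(x) log₂(P(x)):
  -P(1)·log₂(P(1)) = -(0.01)·log₂(0.01) = 0.06644
  -P(2)·log₂(P(2)) = -(0.99)·log₂(0.99) = 0.01435
H(P) = 0.06644 + 0.01435 = 0.08079 bits

log₂(2) = 1.00000 bits

D_KL(P||U) = 1.00000 - 0.08079 = 0.91921 ≈ 0.9192 bits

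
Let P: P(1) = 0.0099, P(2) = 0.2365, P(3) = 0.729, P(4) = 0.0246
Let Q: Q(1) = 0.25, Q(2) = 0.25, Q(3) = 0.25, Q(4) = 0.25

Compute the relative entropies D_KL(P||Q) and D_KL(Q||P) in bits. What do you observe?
D_KL(P||Q) = 0.9782 bits, D_KL(Q||P) = 1.6349 bits. The two directions give different values (D_KL(Q||P) exceeds D_KL(P||Q) by 0.6567 bits): KL divergence is asymmetric.

D_KL(P||Q) = Σ P(x) log₂(P(x)/Q(x))

Computing term by term:
  P(1)·log₂(P(1)/Q(1)) = 0.0099·log₂(0.0099/0.25) = -0.04612
  P(2)·log₂(P(2)/Q(2)) = 0.2365·log₂(0.2365/0.25) = -0.01894
  P(3)·log₂(P(3)/Q(3)) = 0.729·log₂(0.729/0.25) = 1.12557
  P(4)·log₂(P(4)/Q(4)) = 0.0246·log₂(0.0246/0.25) = -0.08229

D_KL(P||Q) = -0.04612 - 0.01894 + 1.12557 - 0.08229 = 0.97822 ≈ 0.9782 bits

D_KL(Q||P) = Σ Q(x) log₂(Q(x)/P(x))

Computing term by term:
  Q(1)·log₂(Q(1)/P(1)) = 0.25·log₂(0.25/0.0099) = 1.16459
  Q(2)·log₂(Q(2)/P(2)) = 0.25·log₂(0.25/0.2365) = 0.02002
  Q(3)·log₂(Q(3)/P(3)) = 0.25·log₂(0.25/0.729) = -0.38600
  Q(4)·log₂(Q(4)/P(4)) = 0.25·log₂(0.25/0.0246) = 0.83630

D_KL(Q||P) = 1.16459 + 0.02002 - 0.38600 + 0.83630 = 1.63491 ≈ 1.6349 bits

These are NOT equal (difference: 0.6567 bits). KL divergence is asymmetric: D_KL(P||Q) ≠ D_KL(Q||P) in general.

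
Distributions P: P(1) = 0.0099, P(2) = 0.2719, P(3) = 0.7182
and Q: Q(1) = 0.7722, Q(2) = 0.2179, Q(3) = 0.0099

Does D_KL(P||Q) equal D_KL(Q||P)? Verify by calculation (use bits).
D_KL(P||Q) = 4.4637 bits, D_KL(Q||P) = 4.7228 bits. No — D_KL(P||Q) ≠ D_KL(Q||P) for this pair.

D_KL(P||Q) = Σ P(x) log₂(P(x)/Q(x))

Computing term by term:
  P(1)·log₂(P(1)/Q(1)) = 0.0099·log₂(0.0099/0.7722) = -0.06223
  P(2)·log₂(P(2)/Q(2)) = 0.2719·log₂(0.2719/0.2179) = 0.08685
  P(3)·log₂(P(3)/Q(3)) = 0.7182·log₂(0.7182/0.0099) = 4.43906

D_KL(P||Q) = -0.06223 + 0.08685 + 4.43906 = 4.46368 ≈ 4.4637 bits

D_KL(Q||P) = Σ Q(x) log₂(Q(x)/P(x))

Computing term by term:
  Q(1)·log₂(Q(1)/P(1)) = 0.7722·log₂(0.7722/0.0099) = 4.85359
  Q(2)·log₂(Q(2)/P(2)) = 0.2179·log₂(0.2179/0.2719) = -0.06960
  Q(3)·log₂(Q(3)/P(3)) = 0.0099·log₂(0.0099/0.7182) = -0.06119

D_KL(Q||P) = 4.85359 - 0.06960 - 0.06119 = 4.72280 ≈ 4.7228 bits

These are NOT equal (difference: 0.2591 bits). KL divergence is asymmetric: D_KL(P||Q) ≠ D_KL(Q||P) in general.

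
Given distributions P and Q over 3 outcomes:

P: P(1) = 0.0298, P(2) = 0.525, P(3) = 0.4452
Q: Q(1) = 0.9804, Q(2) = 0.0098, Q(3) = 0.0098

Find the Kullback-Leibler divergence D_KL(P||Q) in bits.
5.3162 bits

D_KL(P||Q) = Σ P(x) log₂(P(x)/Q(x))

Computing term by term:
  P(1)·log₂(P(1)/Q(1)) = 0.0298·log₂(0.0298/0.9804) = -0.15019
  P(2)·log₂(P(2)/Q(2)) = 0.525·log₂(0.525/0.0098) = 3.01528
  P(3)·log₂(P(3)/Q(3)) = 0.4452·log₂(0.4452/0.0098) = 2.45106

D_KL(P||Q) = -0.15019 + 3.01528 + 2.45106 = 5.31615 ≈ 5.3162 bits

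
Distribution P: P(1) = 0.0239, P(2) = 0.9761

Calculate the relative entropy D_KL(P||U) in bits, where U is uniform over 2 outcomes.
0.8372 bits

U(i) = 1/2 for all i

D_KL(P||U) = Σ P(x) log₂(P(x) / (1/2))
           = Σ P(x) log₂(P(x)) + log₂(2)
           = log₂(2) - H(P)

H(P) = -Σ P(x) log₂(P(x)):
  -P(1)·log₂(P(1)) = -(0.0239)·log₂(0.0239) = 0.12875
  -P(2)·log₂(P(2)) = -(0.9761)·log₂(0.9761) = 0.03407
H(P) = 0.12875 + 0.03407 = 0.16282 bits

log₂(2) = 1.00000 bits

D_KL(P||U) = 1.00000 - 0.16282 = 0.83718 ≈ 0.8372 bits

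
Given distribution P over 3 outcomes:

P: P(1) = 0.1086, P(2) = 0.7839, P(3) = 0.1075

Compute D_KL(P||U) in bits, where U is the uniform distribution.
0.6159 bits

U(i) = 1/3 for all i

D_KL(P||U) = Σ P(x) log₂(P(x) / (1/3))
           = Σ P(x) log₂(P(x)) + log₂(3)
           = log₂(3) - H(P)

H(P) = -Σ P(x) log₂(P(x)):
  -P(1)·log₂(P(1)) = -(0.1086)·log₂(0.1086) = 0.34784
  -P(2)·log₂(P(2)) = -(0.7839)·log₂(0.7839) = 0.27535
  -P(3)·log₂(P(3)) = -(0.1075)·log₂(0.1075) = 0.34589
H(P) = 0.34784 + 0.27535 + 0.34589 = 0.96908 bits

log₂(3) = 1.58496 bits

D_KL(P||U) = 1.58496 - 0.96908 = 0.61588 ≈ 0.6159 bits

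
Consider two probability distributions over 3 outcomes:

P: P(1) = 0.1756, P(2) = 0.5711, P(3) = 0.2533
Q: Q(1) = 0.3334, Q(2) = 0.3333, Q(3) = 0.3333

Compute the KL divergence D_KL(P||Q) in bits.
0.1810 bits

D_KL(P||Q) = Σ P(x) log₂(P(x)/Q(x))

Computing term by term:
  P(1)·log₂(P(1)/Q(1)) = 0.1756·log₂(0.1756/0.3334) = -0.16242
  P(2)·log₂(P(2)/Q(2)) = 0.5711·log₂(0.5711/0.3333) = 0.44370
  P(3)·log₂(P(3)/Q(3)) = 0.2533·log₂(0.2533/0.3333) = -0.10030

D_KL(P||Q) = -0.16242 + 0.44370 - 0.10030 = 0.18098 ≈ 0.1810 bits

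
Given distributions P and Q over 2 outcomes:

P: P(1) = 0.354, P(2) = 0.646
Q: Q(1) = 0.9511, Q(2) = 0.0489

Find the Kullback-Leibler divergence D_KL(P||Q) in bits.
1.9007 bits

D_KL(P||Q) = Σ P(x) log₂(P(x)/Q(x))

Computing term by term:
  P(1)·log₂(P(1)/Q(1)) = 0.354·log₂(0.354/0.9511) = -0.50475
  P(2)·log₂(P(2)/Q(2)) = 0.646·log₂(0.646/0.0489) = 2.40546

D_KL(P||Q) = -0.50475 + 2.40546 = 1.90071 ≈ 1.9007 bits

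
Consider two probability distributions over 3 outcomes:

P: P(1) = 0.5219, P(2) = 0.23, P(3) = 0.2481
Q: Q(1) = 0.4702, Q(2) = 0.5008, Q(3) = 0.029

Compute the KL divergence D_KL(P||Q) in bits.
0.5887 bits

D_KL(P||Q) = Σ P(x) log₂(P(x)/Q(x))

Computing term by term:
  P(1)·log₂(P(1)/Q(1)) = 0.5219·log₂(0.5219/0.4702) = 0.07855
  P(2)·log₂(P(2)/Q(2)) = 0.23·log₂(0.23/0.5008) = -0.25820
  P(3)·log₂(P(3)/Q(3)) = 0.2481·log₂(0.2481/0.029) = 0.76832

D_KL(P||Q) = 0.07855 - 0.25820 + 0.76832 = 0.58867 ≈ 0.5887 bits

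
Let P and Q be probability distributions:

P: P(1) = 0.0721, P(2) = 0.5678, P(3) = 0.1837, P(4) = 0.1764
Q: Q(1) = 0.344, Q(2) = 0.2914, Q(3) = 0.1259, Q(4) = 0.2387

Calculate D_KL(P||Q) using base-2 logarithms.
0.4071 bits

D_KL(P||Q) = Σ P(x) log₂(P(x)/Q(x))

Computing term by term:
  P(1)·log₂(P(1)/Q(1)) = 0.0721·log₂(0.0721/0.344) = -0.16254
  P(2)·log₂(P(2)/Q(2)) = 0.5678·log₂(0.5678/0.2914) = 0.54644
  P(3)·log₂(P(3)/Q(3)) = 0.1837·log₂(0.1837/0.1259) = 0.10013
  P(4)·log₂(P(4)/Q(4)) = 0.1764·log₂(0.1764/0.2387) = -0.07697

D_KL(P||Q) = -0.16254 + 0.54644 + 0.10013 - 0.07697 = 0.40706 ≈ 0.4071 bits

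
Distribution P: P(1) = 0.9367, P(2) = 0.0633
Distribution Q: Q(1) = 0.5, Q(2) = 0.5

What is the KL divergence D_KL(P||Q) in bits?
0.6596 bits

D_KL(P||Q) = Σ P(x) log₂(P(x)/Q(x))

Computing term by term:
  P(1)·log₂(P(1)/Q(1)) = 0.9367·log₂(0.9367/0.5) = 0.84833
  P(2)·log₂(P(2)/Q(2)) = 0.0633·log₂(0.0633/0.5) = -0.18874

D_KL(P||Q) = 0.84833 - 0.18874 = 0.65959 ≈ 0.6596 bits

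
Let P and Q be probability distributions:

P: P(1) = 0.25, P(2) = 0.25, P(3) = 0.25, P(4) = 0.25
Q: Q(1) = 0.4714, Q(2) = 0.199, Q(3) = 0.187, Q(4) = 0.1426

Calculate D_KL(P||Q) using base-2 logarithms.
0.1607 bits

D_KL(P||Q) = Σ P(x) log₂(P(x)/Q(x))

Computing term by term:
  P(1)·log₂(P(1)/Q(1)) = 0.25·log₂(0.25/0.4714) = -0.22876
  P(2)·log₂(P(2)/Q(2)) = 0.25·log₂(0.25/0.199) = 0.08229
  P(3)·log₂(P(3)/Q(3)) = 0.25·log₂(0.25/0.187) = 0.10472
  P(4)·log₂(P(4)/Q(4)) = 0.25·log₂(0.25/0.1426) = 0.20249

D_KL(P||Q) = -0.22876 + 0.08229 + 0.10472 + 0.20249 = 0.16074 ≈ 0.1607 bits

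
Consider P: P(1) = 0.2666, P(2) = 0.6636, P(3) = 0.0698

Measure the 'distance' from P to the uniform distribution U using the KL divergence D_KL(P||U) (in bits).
0.4158 bits

U(i) = 1/3 for all i

D_KL(P||U) = Σ P(x) log₂(P(x) / (1/3))
           = Σ P(x) log₂(P(x)) + log₂(3)
           = log₂(3) - H(P)

H(P) = -Σ P(x) log₂(P(x)):
  -P(1)·log₂(P(1)) = -(0.2666)·log₂(0.2666) = 0.50847
  -P(2)·log₂(P(2)) = -(0.6636)·log₂(0.6636) = 0.39260
  -P(3)·log₂(P(3)) = -(0.0698)·log₂(0.0698) = 0.26808
H(P) = 0.50847 + 0.39260 + 0.26808 = 1.16915 bits

log₂(3) = 1.58496 bits

D_KL(P||U) = 1.58496 - 1.16915 = 0.41581 ≈ 0.4158 bits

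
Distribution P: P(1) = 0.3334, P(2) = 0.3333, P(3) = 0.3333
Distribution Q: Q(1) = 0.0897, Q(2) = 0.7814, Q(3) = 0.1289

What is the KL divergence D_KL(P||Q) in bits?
0.6786 bits

D_KL(P||Q) = Σ P(x) log₂(P(x)/Q(x))

Computing term by term:
  P(1)·log₂(P(1)/Q(1)) = 0.3334·log₂(0.3334/0.0897) = 0.63148
  P(2)·log₂(P(2)/Q(2)) = 0.3333·log₂(0.3333/0.7814) = -0.40971
  P(3)·log₂(P(3)/Q(3)) = 0.3333·log₂(0.3333/0.1289) = 0.45681

D_KL(P||Q) = 0.63148 - 0.40971 + 0.45681 = 0.67858 ≈ 0.6786 bits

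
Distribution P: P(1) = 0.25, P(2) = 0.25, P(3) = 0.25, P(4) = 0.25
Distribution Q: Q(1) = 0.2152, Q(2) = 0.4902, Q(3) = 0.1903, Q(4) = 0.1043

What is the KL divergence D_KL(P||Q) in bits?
0.2249 bits

D_KL(P||Q) = Σ P(x) log₂(P(x)/Q(x))

Computing term by term:
  P(1)·log₂(P(1)/Q(1)) = 0.25·log₂(0.25/0.2152) = 0.05406
  P(2)·log₂(P(2)/Q(2)) = 0.25·log₂(0.25/0.4902) = -0.24286
  P(3)·log₂(P(3)/Q(3)) = 0.25·log₂(0.25/0.1903) = 0.09841
  P(4)·log₂(P(4)/Q(4)) = 0.25·log₂(0.25/0.1043) = 0.31530

D_KL(P||Q) = 0.05406 - 0.24286 + 0.09841 + 0.31530 = 0.22491 ≈ 0.2249 bits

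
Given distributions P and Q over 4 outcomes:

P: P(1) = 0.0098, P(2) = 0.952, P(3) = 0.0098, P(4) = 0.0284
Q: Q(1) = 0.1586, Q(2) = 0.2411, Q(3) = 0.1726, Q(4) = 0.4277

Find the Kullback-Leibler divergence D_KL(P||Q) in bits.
1.6952 bits

D_KL(P||Q) = Σ P(x) log₂(P(x)/Q(x))

Computing term by term:
  P(1)·log₂(P(1)/Q(1)) = 0.0098·log₂(0.0098/0.1586) = -0.03936
  P(2)·log₂(P(2)/Q(2)) = 0.952·log₂(0.952/0.2411) = 1.88623
  P(3)·log₂(P(3)/Q(3)) = 0.0098·log₂(0.0098/0.1726) = -0.04056
  P(4)·log₂(P(4)/Q(4)) = 0.0284·log₂(0.0284/0.4277) = -0.11112

D_KL(P||Q) = -0.03936 + 1.88623 - 0.04056 - 0.11112 = 1.69519 ≈ 1.6952 bits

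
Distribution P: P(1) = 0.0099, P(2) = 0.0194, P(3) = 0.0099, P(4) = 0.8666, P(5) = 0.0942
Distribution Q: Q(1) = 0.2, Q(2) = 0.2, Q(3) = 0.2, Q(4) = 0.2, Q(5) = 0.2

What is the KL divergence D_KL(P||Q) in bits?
1.5797 bits

D_KL(P||Q) = Σ P(x) log₂(P(x)/Q(x))

Computing term by term:
  P(1)·log₂(P(1)/Q(1)) = 0.0099·log₂(0.0099/0.2) = -0.04293
  P(2)·log₂(P(2)/Q(2)) = 0.0194·log₂(0.0194/0.2) = -0.06530
  P(3)·log₂(P(3)/Q(3)) = 0.0099·log₂(0.0099/0.2) = -0.04293
  P(4)·log₂(P(4)/Q(4)) = 0.8666·log₂(0.8666/0.2) = 1.83318
  P(5)·log₂(P(5)/Q(5)) = 0.0942·log₂(0.0942/0.2) = -0.10232

D_KL(P||Q) = -0.04293 - 0.06530 - 0.04293 + 1.83318 - 0.10232 = 1.57970 ≈ 1.5797 bits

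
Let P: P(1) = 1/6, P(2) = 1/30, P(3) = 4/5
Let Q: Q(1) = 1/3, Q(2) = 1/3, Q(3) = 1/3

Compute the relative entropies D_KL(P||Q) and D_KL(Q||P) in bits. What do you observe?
D_KL(P||Q) = 0.7330 bits, D_KL(Q||P) = 1.0196 bits. The two directions give different values (D_KL(Q||P) exceeds D_KL(P||Q) by 0.2866 bits): KL divergence is asymmetric.

D_KL(P||Q) = Σ P(x) log₂(P(x)/Q(x))

Computing term by term:
  P(1)·log₂(P(1)/Q(1)) = (1/6)·log₂((1/6)/(1/3)) = -0.16667
  P(2)·log₂(P(2)/Q(2)) = (1/30)·log₂((1/30)/(1/3)) = -0.11073
  P(3)·log₂(P(3)/Q(3)) = (4/5)·log₂((4/5)/(1/3)) = 1.01043

D_KL(P||Q) = -0.16667 - 0.11073 + 1.01043 = 0.73303 ≈ 0.7330 bits

D_KL(Q||P) = Σ Q(x) log₂(Q(x)/P(x))

Computing term by term:
  Q(1)·log₂(Q(1)/P(1)) = (1/3)·log₂((1/3)/(1/6)) = 0.33333
  Q(2)·log₂(Q(2)/P(2)) = (1/3)·log₂((1/3)/(1/30)) = 1.10731
  Q(3)·log₂(Q(3)/P(3)) = (1/3)·log₂((1/3)/(4/5)) = -0.42101

D_KL(Q||P) = 0.33333 + 1.10731 - 0.42101 = 1.01963 ≈ 1.0196 bits

These are NOT equal (difference: 0.2866 bits). KL divergence is asymmetric: D_KL(P||Q) ≠ D_KL(Q||P) in general.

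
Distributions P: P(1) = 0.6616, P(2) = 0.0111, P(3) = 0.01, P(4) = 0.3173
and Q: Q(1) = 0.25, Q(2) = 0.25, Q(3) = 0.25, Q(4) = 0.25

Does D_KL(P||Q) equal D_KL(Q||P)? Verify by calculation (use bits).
D_KL(P||Q) = 0.9417 bits, D_KL(Q||P) = 1.8473 bits. No — D_KL(P||Q) ≠ D_KL(Q||P) for this pair.

D_KL(P||Q) = Σ P(x) log₂(P(x)/Q(x))

Computing term by term:
  P(1)·log₂(P(1)/Q(1)) = 0.6616·log₂(0.6616/0.25) = 0.92891
  P(2)·log₂(P(2)/Q(2)) = 0.0111·log₂(0.0111/0.25) = -0.04988
  P(3)·log₂(P(3)/Q(3)) = 0.01·log₂(0.01/0.25) = -0.04644
  P(4)·log₂(P(4)/Q(4)) = 0.3173·log₂(0.3173/0.25) = 0.10913

D_KL(P||Q) = 0.92891 - 0.04988 - 0.04644 + 0.10913 = 0.94172 ≈ 0.9417 bits

D_KL(Q||P) = Σ Q(x) log₂(Q(x)/P(x))

Computing term by term:
  Q(1)·log₂(Q(1)/P(1)) = 0.25·log₂(0.25/0.6616) = -0.35101
  Q(2)·log₂(Q(2)/P(2)) = 0.25·log₂(0.25/0.0111) = 1.12332
  Q(3)·log₂(Q(3)/P(3)) = 0.25·log₂(0.25/0.01) = 1.16096
  Q(4)·log₂(Q(4)/P(4)) = 0.25·log₂(0.25/0.3173) = -0.08598

D_KL(Q||P) = -0.35101 + 1.12332 + 1.16096 - 0.08598 = 1.84729 ≈ 1.8473 bits

These are NOT equal (difference: 0.9056 bits). KL divergence is asymmetric: D_KL(P||Q) ≠ D_KL(Q||P) in general.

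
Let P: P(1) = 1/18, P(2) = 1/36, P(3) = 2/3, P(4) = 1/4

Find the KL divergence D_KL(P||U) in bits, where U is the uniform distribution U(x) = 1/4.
0.7348 bits

U(i) = 1/4 for all i

D_KL(P||U) = Σ P(x) log₂(P(x) / (1/4))
           = Σ P(x) log₂(P(x)) + log₂(4)
           = log₂(4) - H(P)

H(P) = -Σ P(x) log₂(P(x)):
  -P(1)·log₂(P(1)) = -(1/18)·log₂(1/18) = 0.23166
  -P(2)·log₂(P(2)) = -(1/36)·log₂(1/36) = 0.14361
  -P(3)·log₂(P(3)) = -(2/3)·log₂(2/3) = 0.38998
  -P(4)·log₂(P(4)) = -(1/4)·log₂(1/4) = 0.50000
H(P) = 0.23166 + 0.14361 + 0.38998 + 0.50000 = 1.26525 bits

log₂(4) = 2.00000 bits

D_KL(P||U) = 2.00000 - 1.26525 = 0.73475 ≈ 0.7348 bits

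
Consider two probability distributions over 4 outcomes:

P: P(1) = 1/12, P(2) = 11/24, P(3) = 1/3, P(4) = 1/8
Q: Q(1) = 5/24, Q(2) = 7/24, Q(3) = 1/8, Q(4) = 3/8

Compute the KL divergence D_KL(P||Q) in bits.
0.4623 bits

D_KL(P||Q) = Σ P(x) log₂(P(x)/Q(x))

Computing term by term:
  P(1)·log₂(P(1)/Q(1)) = (1/12)·log₂((1/12)/(5/24)) = -0.11016
  P(2)·log₂(P(2)/Q(2)) = (11/24)·log₂((11/24)/(7/24)) = 0.29887
  P(3)·log₂(P(3)/Q(3)) = (1/3)·log₂((1/3)/(1/8)) = 0.47168
  P(4)·log₂(P(4)/Q(4)) = (1/8)·log₂((1/8)/(3/8)) = -0.19812

D_KL(P||Q) = -0.11016 + 0.29887 + 0.47168 - 0.19812 = 0.46227 ≈ 0.4623 bits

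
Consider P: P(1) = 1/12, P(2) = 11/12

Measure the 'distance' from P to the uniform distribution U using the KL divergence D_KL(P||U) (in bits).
0.5862 bits

U(i) = 1/2 for all i

D_KL(P||U) = Σ P(x) log₂(P(x) / (1/2))
           = Σ P(x) log₂(P(x)) + log₂(2)
           = log₂(2) - H(P)

H(P) = -Σ P(x) log₂(P(x)):
  -P(1)·log₂(P(1)) = -(1/12)·log₂(1/12) = 0.29875
  -P(2)·log₂(P(2)) = -(11/12)·log₂(11/12) = 0.11507
H(P) = 0.29875 + 0.11507 = 0.41382 bits

log₂(2) = 1.00000 bits

D_KL(P||U) = 1.00000 - 0.41382 = 0.58618 ≈ 0.5862 bits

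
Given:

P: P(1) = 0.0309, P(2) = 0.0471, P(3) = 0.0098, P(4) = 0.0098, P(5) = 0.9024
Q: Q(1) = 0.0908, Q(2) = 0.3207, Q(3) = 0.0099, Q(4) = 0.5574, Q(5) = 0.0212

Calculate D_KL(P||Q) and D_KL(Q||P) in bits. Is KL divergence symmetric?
D_KL(P||Q) = 4.6478 bits, D_KL(Q||P) = 4.1637 bits. No, KL divergence is not symmetric.

D_KL(P||Q) = Σ P(x) log₂(P(x)/Q(x))

Computing term by term:
  P(1)·log₂(P(1)/Q(1)) = 0.0309·log₂(0.0309/0.0908) = -0.04805
  P(2)·log₂(P(2)/Q(2)) = 0.0471·log₂(0.0471/0.3207) = -0.13035
  P(3)·log₂(P(3)/Q(3)) = 0.0098·log₂(0.0098/0.0099) = -0.00014
  P(4)·log₂(P(4)/Q(4)) = 0.0098·log₂(0.0098/0.5574) = -0.05713
  P(5)·log₂(P(5)/Q(5)) = 0.9024·log₂(0.9024/0.0212) = 4.88346

D_KL(P||Q) = -0.04805 - 0.13035 - 0.00014 - 0.05713 + 4.88346 = 4.64779 ≈ 4.6478 bits

D_KL(Q||P) = Σ Q(x) log₂(Q(x)/P(x))

Computing term by term:
  Q(1)·log₂(Q(1)/P(1)) = 0.0908·log₂(0.0908/0.0309) = 0.14120
  Q(2)·log₂(Q(2)/P(2)) = 0.3207·log₂(0.3207/0.0471) = 0.88751
  Q(3)·log₂(Q(3)/P(3)) = 0.0099·log₂(0.0099/0.0098) = 0.00015
  Q(4)·log₂(Q(4)/P(4)) = 0.5574·log₂(0.5574/0.0098) = 3.24952
  Q(5)·log₂(Q(5)/P(5)) = 0.0212·log₂(0.0212/0.9024) = -0.11473

D_KL(Q||P) = 0.14120 + 0.88751 + 0.00015 + 3.24952 - 0.11473 = 4.16365 ≈ 4.1637 bits

These are NOT equal (difference: 0.4841 bits). KL divergence is asymmetric: D_KL(P||Q) ≠ D_KL(Q||P) in general.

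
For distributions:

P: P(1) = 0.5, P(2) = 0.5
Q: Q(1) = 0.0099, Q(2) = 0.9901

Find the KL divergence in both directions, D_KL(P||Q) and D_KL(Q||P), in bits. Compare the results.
D_KL(P||Q) = 2.3364 bits, D_KL(Q||P) = 0.9199 bits. D_KL(P||Q) is larger than D_KL(Q||P) by 1.4165 bits; the two directions differ.

D_KL(P||Q) = Σ P(x) log₂(P(x)/Q(x))

Computing term by term:
  P(1)·log₂(P(1)/Q(1)) = 0.5·log₂(0.5/0.0099) = 2.82918
  P(2)·log₂(P(2)/Q(2)) = 0.5·log₂(0.5/0.9901) = -0.49282

D_KL(P||Q) = 2.82918 - 0.49282 = 2.33636 ≈ 2.3364 bits

D_KL(Q||P) = Σ Q(x) log₂(Q(x)/P(x))

Computing term by term:
  Q(1)·log₂(Q(1)/P(1)) = 0.0099·log₂(0.0099/0.5) = -0.05602
  Q(2)·log₂(Q(2)/P(2)) = 0.9901·log₂(0.9901/0.5) = 0.97589

D_KL(Q||P) = -0.05602 + 0.97589 = 0.91987 ≈ 0.9199 bits

These are NOT equal (difference: 1.4165 bits). KL divergence is asymmetric: D_KL(P||Q) ≠ D_KL(Q||P) in general.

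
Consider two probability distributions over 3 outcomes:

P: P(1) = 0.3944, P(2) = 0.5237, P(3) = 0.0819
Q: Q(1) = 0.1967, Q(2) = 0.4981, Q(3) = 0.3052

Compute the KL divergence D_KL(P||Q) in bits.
0.2783 bits

D_KL(P||Q) = Σ P(x) log₂(P(x)/Q(x))

Computing term by term:
  P(1)·log₂(P(1)/Q(1)) = 0.3944·log₂(0.3944/0.1967) = 0.39584
  P(2)·log₂(P(2)/Q(2)) = 0.5237·log₂(0.5237/0.4981) = 0.03787
  P(3)·log₂(P(3)/Q(3)) = 0.0819·log₂(0.0819/0.3052) = -0.15543

D_KL(P||Q) = 0.39584 + 0.03787 - 0.15543 = 0.27828 ≈ 0.2783 bits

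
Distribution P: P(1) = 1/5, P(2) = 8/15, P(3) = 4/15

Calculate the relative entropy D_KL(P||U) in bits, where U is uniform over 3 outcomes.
0.1284 bits

U(i) = 1/3 for all i

D_KL(P||U) = Σ P(x) log₂(P(x) / (1/3))
           = Σ P(x) log₂(P(x)) + log₂(3)
           = log₂(3) - H(P)

H(P) = -Σ P(x) log₂(P(x)):
  -P(1)·log₂(P(1)) = -(1/5)·log₂(1/5) = 0.46439
  -P(2)·log₂(P(2)) = -(8/15)·log₂(8/15) = 0.48367
  -P(3)·log₂(P(3)) = -(4/15)·log₂(4/15) = 0.50850
H(P) = 0.46439 + 0.48367 + 0.50850 = 1.45656 bits

log₂(3) = 1.58496 bits

D_KL(P||U) = 1.58496 - 1.45656 = 0.12840 ≈ 0.1284 bits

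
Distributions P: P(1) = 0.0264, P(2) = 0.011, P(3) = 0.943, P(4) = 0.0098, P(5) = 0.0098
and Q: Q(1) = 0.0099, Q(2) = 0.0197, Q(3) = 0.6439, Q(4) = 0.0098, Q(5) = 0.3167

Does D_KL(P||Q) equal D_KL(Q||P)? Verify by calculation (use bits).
D_KL(P||Q) = 0.4980 bits, D_KL(Q||P) = 1.2361 bits. No — D_KL(P||Q) ≠ D_KL(Q||P) for this pair.

D_KL(P||Q) = Σ P(x) log₂(P(x)/Q(x))

Computing term by term:
  P(1)·log₂(P(1)/Q(1)) = 0.0264·log₂(0.0264/0.0099) = 0.03736
  P(2)·log₂(P(2)/Q(2)) = 0.011·log₂(0.011/0.0197) = -0.00925
  P(3)·log₂(P(3)/Q(3)) = 0.943·log₂(0.943/0.6439) = 0.51905
  P(4)·log₂(P(4)/Q(4)) = 0.0098·log₂(0.0098/0.0098) = 0.00000
  P(5)·log₂(P(5)/Q(5)) = 0.0098·log₂(0.0098/0.3167) = -0.04914

D_KL(P||Q) = 0.03736 - 0.00925 + 0.51905 + 0.00000 - 0.04914 = 0.49802 ≈ 0.4980 bits

D_KL(Q||P) = Σ Q(x) log₂(Q(x)/P(x))

Computing term by term:
  Q(1)·log₂(Q(1)/P(1)) = 0.0099·log₂(0.0099/0.0264) = -0.01401
  Q(2)·log₂(Q(2)/P(2)) = 0.0197·log₂(0.0197/0.011) = 0.01656
  Q(3)·log₂(Q(3)/P(3)) = 0.6439·log₂(0.6439/0.943) = -0.35442
  Q(4)·log₂(Q(4)/P(4)) = 0.0098·log₂(0.0098/0.0098) = 0.00000
  Q(5)·log₂(Q(5)/P(5)) = 0.3167·log₂(0.3167/0.0098) = 1.58799

D_KL(Q||P) = -0.01401 + 0.01656 - 0.35442 + 0.00000 + 1.58799 = 1.23612 ≈ 1.2361 bits

These are NOT equal (difference: 0.7381 bits). KL divergence is asymmetric: D_KL(P||Q) ≠ D_KL(Q||P) in general.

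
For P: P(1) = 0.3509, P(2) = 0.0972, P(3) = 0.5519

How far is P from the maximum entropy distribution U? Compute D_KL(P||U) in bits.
0.2547 bits

U(i) = 1/3 for all i

D_KL(P||U) = Σ P(x) log₂(P(x) / (1/3))
           = Σ P(x) log₂(P(x)) + log₂(3)
           = log₂(3) - H(P)

H(P) = -Σ P(x) log₂(P(x)):
  -P(1)·log₂(P(1)) = -(0.3509)·log₂(0.3509) = 0.53016
  -P(2)·log₂(P(2)) = -(0.0972)·log₂(0.0972) = 0.32687
  -P(3)·log₂(P(3)) = -(0.5519)·log₂(0.5519) = 0.47327
H(P) = 0.53016 + 0.32687 + 0.47327 = 1.33030 bits

log₂(3) = 1.58496 bits

D_KL(P||U) = 1.58496 - 1.33030 = 0.25466 ≈ 0.2547 bits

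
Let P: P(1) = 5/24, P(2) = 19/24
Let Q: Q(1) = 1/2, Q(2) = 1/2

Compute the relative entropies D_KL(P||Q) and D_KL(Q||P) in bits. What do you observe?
D_KL(P||Q) = 0.2617 bits, D_KL(Q||P) = 0.3000 bits. The two directions give different values (D_KL(Q||P) exceeds D_KL(P||Q) by 0.0383 bits): KL divergence is asymmetric.

D_KL(P||Q) = Σ P(x) log₂(P(x)/Q(x))

Computing term by term:
  P(1)·log₂(P(1)/Q(1)) = (5/24)·log₂((5/24)/(1/2)) = -0.26313
  P(2)·log₂(P(2)/Q(2)) = (19/24)·log₂((19/24)/(1/2)) = 0.52485

D_KL(P||Q) = -0.26313 + 0.52485 = 0.26172 ≈ 0.2617 bits

D_KL(Q||P) = Σ Q(x) log₂(Q(x)/P(x))

Computing term by term:
  Q(1)·log₂(Q(1)/P(1)) = (1/2)·log₂((1/2)/(5/24)) = 0.63152
  Q(2)·log₂(Q(2)/P(2)) = (1/2)·log₂((1/2)/(19/24)) = -0.33148

D_KL(Q||P) = 0.63152 - 0.33148 = 0.30004 ≈ 0.3000 bits

These are NOT equal (difference: 0.0383 bits). KL divergence is asymmetric: D_KL(P||Q) ≠ D_KL(Q||P) in general.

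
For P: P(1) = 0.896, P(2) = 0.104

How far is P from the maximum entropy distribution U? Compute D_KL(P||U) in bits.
0.5185 bits

U(i) = 1/2 for all i

D_KL(P||U) = Σ P(x) log₂(P(x) / (1/2))
           = Σ P(x) log₂(P(x)) + log₂(2)
           = log₂(2) - H(P)

H(P) = -Σ P(x) log₂(P(x)):
  -P(1)·log₂(P(1)) = -(0.896)·log₂(0.896) = 0.14195
  -P(2)·log₂(P(2)) = -(0.104)·log₂(0.104) = 0.33960
H(P) = 0.14195 + 0.33960 = 0.48155 bits

log₂(2) = 1.00000 bits

D_KL(P||U) = 1.00000 - 0.48155 = 0.51845 ≈ 0.5185 bits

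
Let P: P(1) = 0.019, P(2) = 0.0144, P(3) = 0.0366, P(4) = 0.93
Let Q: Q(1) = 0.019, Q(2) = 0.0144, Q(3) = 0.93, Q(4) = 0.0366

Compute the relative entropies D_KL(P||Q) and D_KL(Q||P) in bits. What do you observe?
D_KL(P||Q) = 4.1698 bits, D_KL(Q||P) = 4.1698 bits. The two directions give the same value here, because Q is a self-inverse relabeling of P; in general KL divergence is asymmetric.

D_KL(P||Q) = Σ P(x) log₂(P(x)/Q(x))

Computing term by term:
  P(1)·log₂(P(1)/Q(1)) = 0.019·log₂(0.019/0.019) = 0.00000
  P(2)·log₂(P(2)/Q(2)) = 0.0144·log₂(0.0144/0.0144) = 0.00000
  P(3)·log₂(P(3)/Q(3)) = 0.0366·log₂(0.0366/0.93) = -0.17082
  P(4)·log₂(P(4)/Q(4)) = 0.93·log₂(0.93/0.0366) = 4.34060

D_KL(P||Q) = 0.00000 + 0.00000 - 0.17082 + 4.34060 = 4.16978 ≈ 4.1698 bits

D_KL(Q||P) = Σ Q(x) log₂(Q(x)/P(x))

Computing term by term:
  Q(1)·log₂(Q(1)/P(1)) = 0.019·log₂(0.019/0.019) = 0.00000
  Q(2)·log₂(Q(2)/P(2)) = 0.0144·log₂(0.0144/0.0144) = 0.00000
  Q(3)·log₂(Q(3)/P(3)) = 0.93·log₂(0.93/0.0366) = 4.34060
  Q(4)·log₂(Q(4)/P(4)) = 0.0366·log₂(0.0366/0.93) = -0.17082

D_KL(Q||P) = 0.00000 + 0.00000 + 4.34060 - 0.17082 = 4.16978 ≈ 4.1698 bits

These ARE equal here. Q is P with outcomes relabeled (Q(3) = P(4), Q(4) = P(3)) by a relabeling that is its own inverse, so the two sums contain exactly the same terms in a different order. This is a special case — KL divergence is not symmetric in general: D_KL(P||Q) ≠ D_KL(Q||P) for most P, Q.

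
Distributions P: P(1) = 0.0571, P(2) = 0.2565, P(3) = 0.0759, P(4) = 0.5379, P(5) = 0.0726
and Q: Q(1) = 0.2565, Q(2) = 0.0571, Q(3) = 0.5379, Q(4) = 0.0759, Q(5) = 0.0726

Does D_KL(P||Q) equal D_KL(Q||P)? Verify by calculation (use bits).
D_KL(P||Q) = 1.7374 bits, D_KL(Q||P) = 1.7374 bits. Yes — for this pair D_KL(P||Q) = D_KL(Q||P).

D_KL(P||Q) = Σ P(x) log₂(P(x)/Q(x))

Computing term by term:
  P(1)·log₂(P(1)/Q(1)) = 0.0571·log₂(0.0571/0.2565) = -0.12376
  P(2)·log₂(P(2)/Q(2)) = 0.2565·log₂(0.2565/0.0571) = 0.55594
  P(3)·log₂(P(3)/Q(3)) = 0.0759·log₂(0.0759/0.5379) = -0.21443
  P(4)·log₂(P(4)/Q(4)) = 0.5379·log₂(0.5379/0.0759) = 1.51966
  P(5)·log₂(P(5)/Q(5)) = 0.0726·log₂(0.0726/0.0726) = 0.00000

D_KL(P||Q) = -0.12376 + 0.55594 - 0.21443 + 1.51966 + 0.00000 = 1.73741 ≈ 1.7374 bits

D_KL(Q||P) = Σ Q(x) log₂(Q(x)/P(x))

Computing term by term:
  Q(1)·log₂(Q(1)/P(1)) = 0.2565·log₂(0.2565/0.0571) = 0.55594
  Q(2)·log₂(Q(2)/P(2)) = 0.0571·log₂(0.0571/0.2565) = -0.12376
  Q(3)·log₂(Q(3)/P(3)) = 0.5379·log₂(0.5379/0.0759) = 1.51966
  Q(4)·log₂(Q(4)/P(4)) = 0.0759·log₂(0.0759/0.5379) = -0.21443
  Q(5)·log₂(Q(5)/P(5)) = 0.0726·log₂(0.0726/0.0726) = 0.00000

D_KL(Q||P) = 0.55594 - 0.12376 + 1.51966 - 0.21443 + 0.00000 = 1.73741 ≈ 1.7374 bits

These ARE equal here. Q is P with outcomes relabeled (Q(1) = P(2), Q(2) = P(1), Q(3) = P(4), Q(4) = P(3)) by a relabeling that is its own inverse, so the two sums contain exactly the same terms in a different order. This is a special case — KL divergence is not symmetric in general: D_KL(P||Q) ≠ D_KL(Q||P) for most P, Q.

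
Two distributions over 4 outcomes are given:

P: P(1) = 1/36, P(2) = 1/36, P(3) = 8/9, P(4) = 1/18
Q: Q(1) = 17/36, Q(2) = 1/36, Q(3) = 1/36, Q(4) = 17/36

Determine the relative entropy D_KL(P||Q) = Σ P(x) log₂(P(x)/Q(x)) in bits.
4.1594 bits

D_KL(P||Q) = Σ P(x) log₂(P(x)/Q(x))

Computing term by term:
  P(1)·log₂(P(1)/Q(1)) = (1/36)·log₂((1/36)/(17/36)) = -0.11354
  P(2)·log₂(P(2)/Q(2)) = (1/36)·log₂((1/36)/(1/36)) = 0.00000
  P(3)·log₂(P(3)/Q(3)) = (8/9)·log₂((8/9)/(1/36)) = 4.44444
  P(4)·log₂(P(4)/Q(4)) = (1/18)·log₂((1/18)/(17/36)) = -0.17153

D_KL(P||Q) = -0.11354 + 0.00000 + 4.44444 - 0.17153 = 4.15937 ≈ 4.1594 bits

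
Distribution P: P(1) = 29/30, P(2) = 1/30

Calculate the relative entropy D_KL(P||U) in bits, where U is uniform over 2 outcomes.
0.7892 bits

U(i) = 1/2 for all i

D_KL(P||U) = Σ P(x) log₂(P(x) / (1/2))
           = Σ P(x) log₂(P(x)) + log₂(2)
           = log₂(2) - H(P)

H(P) = -Σ P(x) log₂(P(x)):
  -P(1)·log₂(P(1)) = -(29/30)·log₂(29/30) = 0.04728
  -P(2)·log₂(P(2)) = -(1/30)·log₂(1/30) = 0.16356
H(P) = 0.04728 + 0.16356 = 0.21084 bits

log₂(2) = 1.00000 bits

D_KL(P||U) = 1.00000 - 0.21084 = 0.78916 ≈ 0.7892 bits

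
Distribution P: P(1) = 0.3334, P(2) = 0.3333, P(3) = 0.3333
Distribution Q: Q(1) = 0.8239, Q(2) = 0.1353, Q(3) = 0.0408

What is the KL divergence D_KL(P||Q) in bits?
1.0083 bits

D_KL(P||Q) = Σ P(x) log₂(P(x)/Q(x))

Computing term by term:
  P(1)·log₂(P(1)/Q(1)) = 0.3334·log₂(0.3334/0.8239) = -0.43516
  P(2)·log₂(P(2)/Q(2)) = 0.3333·log₂(0.3333/0.1353) = 0.43351
  P(3)·log₂(P(3)/Q(3)) = 0.3333·log₂(0.3333/0.0408) = 1.00996

D_KL(P||Q) = -0.43516 + 0.43351 + 1.00996 = 1.00831 ≈ 1.0083 bits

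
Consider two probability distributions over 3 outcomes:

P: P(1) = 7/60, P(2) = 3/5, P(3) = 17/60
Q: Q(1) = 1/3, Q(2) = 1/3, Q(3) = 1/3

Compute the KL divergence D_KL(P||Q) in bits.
0.2657 bits

D_KL(P||Q) = Σ P(x) log₂(P(x)/Q(x))

Computing term by term:
  P(1)·log₂(P(1)/Q(1)) = (7/60)·log₂((7/60)/(1/3)) = -0.17670
  P(2)·log₂(P(2)/Q(2)) = (3/5)·log₂((3/5)/(1/3)) = 0.50880
  P(3)·log₂(P(3)/Q(3)) = (17/60)·log₂((17/60)/(1/3)) = -0.06643

D_KL(P||Q) = -0.17670 + 0.50880 - 0.06643 = 0.26567 ≈ 0.2657 bits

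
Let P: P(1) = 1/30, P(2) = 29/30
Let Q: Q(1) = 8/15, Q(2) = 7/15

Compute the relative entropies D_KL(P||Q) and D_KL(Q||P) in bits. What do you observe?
D_KL(P||Q) = 0.8823 bits, D_KL(Q||P) = 1.6430 bits. The two directions give different values (D_KL(Q||P) exceeds D_KL(P||Q) by 0.7607 bits): KL divergence is asymmetric.

D_KL(P||Q) = Σ P(x) log₂(P(x)/Q(x))

Computing term by term:
  P(1)·log₂(P(1)/Q(1)) = (1/30)·log₂((1/30)/(8/15)) = -0.13333
  P(2)·log₂(P(2)/Q(2)) = (29/30)·log₂((29/30)/(7/15)) = 1.01561

D_KL(P||Q) = -0.13333 + 1.01561 = 0.88228 ≈ 0.8823 bits

D_KL(Q||P) = Σ Q(x) log₂(Q(x)/P(x))

Computing term by term:
  Q(1)·log₂(Q(1)/P(1)) = (8/15)·log₂((8/15)/(1/30)) = 2.13333
  Q(2)·log₂(Q(2)/P(2)) = (7/15)·log₂((7/15)/(29/30)) = -0.49029

D_KL(Q||P) = 2.13333 - 0.49029 = 1.64304 ≈ 1.6430 bits

These are NOT equal (difference: 0.7607 bits). KL divergence is asymmetric: D_KL(P||Q) ≠ D_KL(Q||P) in general.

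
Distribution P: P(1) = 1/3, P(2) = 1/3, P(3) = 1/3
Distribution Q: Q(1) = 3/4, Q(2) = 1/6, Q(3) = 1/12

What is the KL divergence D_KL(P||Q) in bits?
0.6100 bits

D_KL(P||Q) = Σ P(x) log₂(P(x)/Q(x))

Computing term by term:
  P(1)·log₂(P(1)/Q(1)) = (1/3)·log₂((1/3)/(3/4)) = -0.38998
  P(2)·log₂(P(2)/Q(2)) = (1/3)·log₂((1/3)/(1/6)) = 0.33333
  P(3)·log₂(P(3)/Q(3)) = (1/3)·log₂((1/3)/(1/12)) = 0.66667

D_KL(P||Q) = -0.38998 + 0.33333 + 0.66667 = 0.61002 ≈ 0.6100 bits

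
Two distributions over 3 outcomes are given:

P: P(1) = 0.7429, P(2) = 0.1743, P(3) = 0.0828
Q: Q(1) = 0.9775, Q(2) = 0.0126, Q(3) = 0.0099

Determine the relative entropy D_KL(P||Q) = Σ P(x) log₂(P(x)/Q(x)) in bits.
0.6202 bits

D_KL(P||Q) = Σ P(x) log₂(P(x)/Q(x))

Computing term by term:
  P(1)·log₂(P(1)/Q(1)) = 0.7429·log₂(0.7429/0.9775) = -0.29414
  P(2)·log₂(P(2)/Q(2)) = 0.1743·log₂(0.1743/0.0126) = 0.66061
  P(3)·log₂(P(3)/Q(3)) = 0.0828·log₂(0.0828/0.0099) = 0.25371

D_KL(P||Q) = -0.29414 + 0.66061 + 0.25371 = 0.62018 ≈ 0.6202 bits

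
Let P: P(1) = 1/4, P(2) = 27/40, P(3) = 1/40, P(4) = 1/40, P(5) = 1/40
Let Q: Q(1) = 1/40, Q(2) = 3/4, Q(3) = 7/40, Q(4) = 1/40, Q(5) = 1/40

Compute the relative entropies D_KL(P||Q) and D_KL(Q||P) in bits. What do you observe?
D_KL(P||Q) = 0.6577 bits, D_KL(Q||P) = 0.5222 bits. The two directions give different values (D_KL(P||Q) exceeds D_KL(Q||P) by 0.1355 bits): KL divergence is asymmetric.

D_KL(P||Q) = Σ P(x) log₂(P(x)/Q(x))

Computing term by term:
  P(1)·log₂(P(1)/Q(1)) = (1/4)·log₂((1/4)/(1/40)) = 0.83048
  P(2)·log₂(P(2)/Q(2)) = (27/40)·log₂((27/40)/(3/4)) = -0.10260
  P(3)·log₂(P(3)/Q(3)) = (1/40)·log₂((1/40)/(7/40)) = -0.07018
  P(4)·log₂(P(4)/Q(4)) = (1/40)·log₂((1/40)/(1/40)) = 0.00000
  P(5)·log₂(P(5)/Q(5)) = (1/40)·log₂((1/40)/(1/40)) = 0.00000

D_KL(P||Q) = 0.83048 - 0.10260 - 0.07018 + 0.00000 + 0.00000 = 0.65770 ≈ 0.6577 bits

D_KL(Q||P) = Σ Q(x) log₂(Q(x)/P(x))

Computing term by term:
  Q(1)·log₂(Q(1)/P(1)) = (1/40)·log₂((1/40)/(1/4)) = -0.08305
  Q(2)·log₂(Q(2)/P(2)) = (3/4)·log₂((3/4)/(27/40)) = 0.11400
  Q(3)·log₂(Q(3)/P(3)) = (7/40)·log₂((7/40)/(1/40)) = 0.49129
  Q(4)·log₂(Q(4)/P(4)) = (1/40)·log₂((1/40)/(1/40)) = 0.00000
  Q(5)·log₂(Q(5)/P(5)) = (1/40)·log₂((1/40)/(1/40)) = 0.00000

D_KL(Q||P) = -0.08305 + 0.11400 + 0.49129 + 0.00000 + 0.00000 = 0.52224 ≈ 0.5222 bits

These are NOT equal (difference: 0.1355 bits). KL divergence is asymmetric: D_KL(P||Q) ≠ D_KL(Q||P) in general.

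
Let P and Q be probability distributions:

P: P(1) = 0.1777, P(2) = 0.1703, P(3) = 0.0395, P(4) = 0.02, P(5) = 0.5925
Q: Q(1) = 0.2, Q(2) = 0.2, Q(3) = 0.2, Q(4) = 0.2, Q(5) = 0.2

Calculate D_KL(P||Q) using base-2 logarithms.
0.6997 bits

D_KL(P||Q) = Σ P(x) log₂(P(x)/Q(x))

Computing term by term:
  P(1)·log₂(P(1)/Q(1)) = 0.1777·log₂(0.1777/0.2) = -0.03031
  P(2)·log₂(P(2)/Q(2)) = 0.1703·log₂(0.1703/0.2) = -0.03950
  P(3)·log₂(P(3)/Q(3)) = 0.0395·log₂(0.0395/0.2) = -0.09243
  P(4)·log₂(P(4)/Q(4)) = 0.02·log₂(0.02/0.2) = -0.06644
  P(5)·log₂(P(5)/Q(5)) = 0.5925·log₂(0.5925/0.2) = 0.92834

D_KL(P||Q) = -0.03031 - 0.03950 - 0.09243 - 0.06644 + 0.92834 = 0.69966 ≈ 0.6997 bits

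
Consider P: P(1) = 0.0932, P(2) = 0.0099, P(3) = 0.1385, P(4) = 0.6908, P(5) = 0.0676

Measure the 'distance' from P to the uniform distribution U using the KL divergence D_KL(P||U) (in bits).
0.9105 bits

U(i) = 1/5 for all i

D_KL(P||U) = Σ P(x) log₂(P(x) / (1/5))
           = Σ P(x) log₂(P(x)) + log₂(5)
           = log₂(5) - H(P)

H(P) = -Σ P(x) log₂(P(x)):
  -P(1)·log₂(P(1)) = -(0.0932)·log₂(0.0932) = 0.31907
  -P(2)·log₂(P(2)) = -(0.0099)·log₂(0.0099) = 0.06592
  -P(3)·log₂(P(3)) = -(0.1385)·log₂(0.1385) = 0.39501
  -P(4)·log₂(P(4)) = -(0.6908)·log₂(0.6908) = 0.36865
  -P(5)·log₂(P(5)) = -(0.0676)·log₂(0.0676) = 0.26275
H(P) = 0.31907 + 0.06592 + 0.39501 + 0.36865 + 0.26275 = 1.41140 bits

log₂(5) = 2.32193 bits

D_KL(P||U) = 2.32193 - 1.41140 = 0.91053 ≈ 0.9105 bits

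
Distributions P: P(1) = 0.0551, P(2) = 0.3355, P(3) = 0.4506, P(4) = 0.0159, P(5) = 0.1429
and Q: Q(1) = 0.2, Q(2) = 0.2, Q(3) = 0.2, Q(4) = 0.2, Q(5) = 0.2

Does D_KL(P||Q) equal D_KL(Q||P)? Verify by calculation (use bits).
D_KL(P||Q) = 0.5486 bits, D_KL(Q||P) = 0.8159 bits. No — D_KL(P||Q) ≠ D_KL(Q||P) for this pair.

D_KL(P||Q) = Σ P(x) log₂(P(x)/Q(x))

Computing term by term:
  P(1)·log₂(P(1)/Q(1)) = 0.0551·log₂(0.0551/0.2) = -0.10248
  P(2)·log₂(P(2)/Q(2)) = 0.3355·log₂(0.3355/0.2) = 0.25039
  P(3)·log₂(P(3)/Q(3)) = 0.4506·log₂(0.4506/0.2) = 0.52803
  P(4)·log₂(P(4)/Q(4)) = 0.0159·log₂(0.0159/0.2) = -0.05808
  P(5)·log₂(P(5)/Q(5)) = 0.1429·log₂(0.1429/0.2) = -0.06931

D_KL(P||Q) = -0.10248 + 0.25039 + 0.52803 - 0.05808 - 0.06931 = 0.54855 ≈ 0.5486 bits

D_KL(Q||P) = Σ Q(x) log₂(Q(x)/P(x))

Computing term by term:
  Q(1)·log₂(Q(1)/P(1)) = 0.2·log₂(0.2/0.0551) = 0.37198
  Q(2)·log₂(Q(2)/P(2)) = 0.2·log₂(0.2/0.3355) = -0.14926
  Q(3)·log₂(Q(3)/P(3)) = 0.2·log₂(0.2/0.4506) = -0.23437
  Q(4)·log₂(Q(4)/P(4)) = 0.2·log₂(0.2/0.0159) = 0.73058
  Q(5)·log₂(Q(5)/P(5)) = 0.2·log₂(0.2/0.1429) = 0.09700

D_KL(Q||P) = 0.37198 - 0.14926 - 0.23437 + 0.73058 + 0.09700 = 0.81593 ≈ 0.8159 bits

These are NOT equal (difference: 0.2673 bits). KL divergence is asymmetric: D_KL(P||Q) ≠ D_KL(Q||P) in general.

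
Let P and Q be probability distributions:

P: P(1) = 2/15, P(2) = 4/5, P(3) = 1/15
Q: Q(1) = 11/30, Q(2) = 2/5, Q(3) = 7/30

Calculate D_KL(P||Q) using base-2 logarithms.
0.4849 bits

D_KL(P||Q) = Σ P(x) log₂(P(x)/Q(x))

Computing term by term:
  P(1)·log₂(P(1)/Q(1)) = (2/15)·log₂((2/15)/(11/30)) = -0.19459
  P(2)·log₂(P(2)/Q(2)) = (4/5)·log₂((4/5)/(2/5)) = 0.80000
  P(3)·log₂(P(3)/Q(3)) = (1/15)·log₂((1/15)/(7/30)) = -0.12049

D_KL(P||Q) = -0.19459 + 0.80000 - 0.12049 = 0.48492 ≈ 0.4849 bits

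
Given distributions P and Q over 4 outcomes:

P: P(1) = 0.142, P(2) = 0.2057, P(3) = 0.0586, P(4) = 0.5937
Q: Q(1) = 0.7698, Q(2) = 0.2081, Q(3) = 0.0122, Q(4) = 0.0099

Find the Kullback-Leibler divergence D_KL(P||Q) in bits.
3.2894 bits

D_KL(P||Q) = Σ P(x) log₂(P(x)/Q(x))

Computing term by term:
  P(1)·log₂(P(1)/Q(1)) = 0.142·log₂(0.142/0.7698) = -0.34628
  P(2)·log₂(P(2)/Q(2)) = 0.2057·log₂(0.2057/0.2081) = -0.00344
  P(3)·log₂(P(3)/Q(3)) = 0.0586·log₂(0.0586/0.0122) = 0.13267
  P(4)·log₂(P(4)/Q(4)) = 0.5937·log₂(0.5937/0.0099) = 3.50649

D_KL(P||Q) = -0.34628 - 0.00344 + 0.13267 + 3.50649 = 3.28944 ≈ 3.2894 bits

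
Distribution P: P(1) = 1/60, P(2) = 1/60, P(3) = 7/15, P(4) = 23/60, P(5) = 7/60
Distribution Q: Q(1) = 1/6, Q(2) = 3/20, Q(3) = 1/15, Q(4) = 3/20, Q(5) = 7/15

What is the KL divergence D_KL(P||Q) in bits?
1.4875 bits

D_KL(P||Q) = Σ P(x) log₂(P(x)/Q(x))

Computing term by term:
  P(1)·log₂(P(1)/Q(1)) = (1/60)·log₂((1/60)/(1/6)) = -0.05537
  P(2)·log₂(P(2)/Q(2)) = (1/60)·log₂((1/60)/(3/20)) = -0.05283
  P(3)·log₂(P(3)/Q(3)) = (7/15)·log₂((7/15)/(1/15)) = 1.31010
  P(4)·log₂(P(4)/Q(4)) = (23/60)·log₂((23/60)/(3/20)) = 0.51889
  P(5)·log₂(P(5)/Q(5)) = (7/60)·log₂((7/60)/(7/15)) = -0.23333

D_KL(P||Q) = -0.05537 - 0.05283 + 1.31010 + 0.51889 - 0.23333 = 1.48746 ≈ 1.4875 bits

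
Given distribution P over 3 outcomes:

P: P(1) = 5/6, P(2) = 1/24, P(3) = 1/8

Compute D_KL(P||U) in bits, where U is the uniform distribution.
0.7997 bits

U(i) = 1/3 for all i

D_KL(P||U) = Σ P(x) log₂(P(x) / (1/3))
           = Σ P(x) log₂(P(x)) + log₂(3)
           = log₂(3) - H(P)

H(P) = -Σ P(x) log₂(P(x)):
  -P(1)·log₂(P(1)) = -(5/6)·log₂(5/6) = 0.21920
  -P(2)·log₂(P(2)) = -(1/24)·log₂(1/24) = 0.19104
  -P(3)·log₂(P(3)) = -(1/8)·log₂(1/8) = 0.37500
H(P) = 0.21920 + 0.19104 + 0.37500 = 0.78524 bits

log₂(3) = 1.58496 bits

D_KL(P||U) = 1.58496 - 0.78524 = 0.79972 ≈ 0.7997 bits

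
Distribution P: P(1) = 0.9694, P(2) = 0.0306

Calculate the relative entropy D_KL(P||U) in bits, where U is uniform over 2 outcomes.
0.8026 bits

U(i) = 1/2 for all i

D_KL(P||U) = Σ P(x) log₂(P(x) / (1/2))
           = Σ P(x) log₂(P(x)) + log₂(2)
           = log₂(2) - H(P)

H(P) = -Σ P(x) log₂(P(x)):
  -P(1)·log₂(P(1)) = -(0.9694)·log₂(0.9694) = 0.04346
  -P(2)·log₂(P(2)) = -(0.0306)·log₂(0.0306) = 0.15393
H(P) = 0.04346 + 0.15393 = 0.19739 bits

log₂(2) = 1.00000 bits

D_KL(P||U) = 1.00000 - 0.19739 = 0.80261 ≈ 0.8026 bits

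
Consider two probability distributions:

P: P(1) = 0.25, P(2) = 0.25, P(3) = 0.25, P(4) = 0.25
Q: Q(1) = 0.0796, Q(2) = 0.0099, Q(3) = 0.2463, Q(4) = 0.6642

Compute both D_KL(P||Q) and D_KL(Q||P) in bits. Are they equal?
D_KL(P||Q) = 1.2303 bits, D_KL(Q||P) = 0.7535 bits. No, they are not equal.

D_KL(P||Q) = Σ P(x) log₂(P(x)/Q(x))

Computing term by term:
  P(1)·log₂(P(1)/Q(1)) = 0.25·log₂(0.25/0.0796) = 0.41277
  P(2)·log₂(P(2)/Q(2)) = 0.25·log₂(0.25/0.0099) = 1.16459
  P(3)·log₂(P(3)/Q(3)) = 0.25·log₂(0.25/0.2463) = 0.00538
  P(4)·log₂(P(4)/Q(4)) = 0.25·log₂(0.25/0.6642) = -0.35242

D_KL(P||Q) = 0.41277 + 1.16459 + 0.00538 - 0.35242 = 1.23032 ≈ 1.2303 bits

D_KL(Q||P) = Σ Q(x) log₂(Q(x)/P(x))

Computing term by term:
  Q(1)·log₂(Q(1)/P(1)) = 0.0796·log₂(0.0796/0.25) = -0.13143
  Q(2)·log₂(Q(2)/P(2)) = 0.0099·log₂(0.0099/0.25) = -0.04612
  Q(3)·log₂(Q(3)/P(3)) = 0.2463·log₂(0.2463/0.25) = -0.00530
  Q(4)·log₂(Q(4)/P(4)) = 0.6642·log₂(0.6642/0.25) = 0.93632

D_KL(Q||P) = -0.13143 - 0.04612 - 0.00530 + 0.93632 = 0.75347 ≈ 0.7535 bits

These are NOT equal (difference: 0.4768 bits). KL divergence is asymmetric: D_KL(P||Q) ≠ D_KL(Q||P) in general.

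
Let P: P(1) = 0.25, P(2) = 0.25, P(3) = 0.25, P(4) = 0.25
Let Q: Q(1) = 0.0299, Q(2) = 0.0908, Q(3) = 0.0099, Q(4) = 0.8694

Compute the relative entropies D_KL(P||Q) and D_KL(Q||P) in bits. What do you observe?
D_KL(P||Q) = 1.8463 bits, D_KL(Q||P) = 1.2929 bits. The two directions give different values (D_KL(P||Q) exceeds D_KL(Q||P) by 0.5534 bits): KL divergence is asymmetric.

D_KL(P||Q) = Σ P(x) log₂(P(x)/Q(x))

Computing term by term:
  P(1)·log₂(P(1)/Q(1)) = 0.25·log₂(0.25/0.0299) = 0.76593
  P(2)·log₂(P(2)/Q(2)) = 0.25·log₂(0.25/0.0908) = 0.36529
  P(3)·log₂(P(3)/Q(3)) = 0.25·log₂(0.25/0.0099) = 1.16459
  P(4)·log₂(P(4)/Q(4)) = 0.25·log₂(0.25/0.8694) = -0.44952

D_KL(P||Q) = 0.76593 + 0.36529 + 1.16459 - 0.44952 = 1.84629 ≈ 1.8463 bits

D_KL(Q||P) = Σ Q(x) log₂(Q(x)/P(x))

Computing term by term:
  Q(1)·log₂(Q(1)/P(1)) = 0.0299·log₂(0.0299/0.25) = -0.09160
  Q(2)·log₂(Q(2)/P(2)) = 0.0908·log₂(0.0908/0.25) = -0.13267
  Q(3)·log₂(Q(3)/P(3)) = 0.0099·log₂(0.0099/0.25) = -0.04612
  Q(4)·log₂(Q(4)/P(4)) = 0.8694·log₂(0.8694/0.25) = 1.56326

D_KL(Q||P) = -0.09160 - 0.13267 - 0.04612 + 1.56326 = 1.29287 ≈ 1.2929 bits

These are NOT equal (difference: 0.5534 bits). KL divergence is asymmetric: D_KL(P||Q) ≠ D_KL(Q||P) in general.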